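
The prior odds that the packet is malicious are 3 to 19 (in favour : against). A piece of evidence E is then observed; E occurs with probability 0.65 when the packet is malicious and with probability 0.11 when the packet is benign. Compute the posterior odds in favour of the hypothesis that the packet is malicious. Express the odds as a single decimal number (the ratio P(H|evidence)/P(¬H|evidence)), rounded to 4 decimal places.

Prior odds = 3/19 = 0.15789. In log-odds, ln(0.15789) = -1.8458.
Add log likelihood ratio: ln(5.9091) = 1.7765.
Posterior log-odds = -0.069335, so posterior odds = exp(-0.069335) = 0.93301.

Posterior odds ≈ 0.9330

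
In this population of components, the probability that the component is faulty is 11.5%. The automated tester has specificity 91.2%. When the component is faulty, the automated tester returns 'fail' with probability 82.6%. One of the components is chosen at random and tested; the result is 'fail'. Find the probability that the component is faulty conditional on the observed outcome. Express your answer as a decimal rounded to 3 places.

Write H for 'the component is faulty'. Prior odds H:¬H = 0.115/0.885 = 0.12994. For the 'fail' outcome, the likelihood ratio is 0.826/0.088 = 9.3864.
Posterior odds = 0.12994 × 9.3864 = 1.2197, so P(H|E) = 1.2197/(1+1.2197) = 0.549.

P(H | E) ≈ 0.549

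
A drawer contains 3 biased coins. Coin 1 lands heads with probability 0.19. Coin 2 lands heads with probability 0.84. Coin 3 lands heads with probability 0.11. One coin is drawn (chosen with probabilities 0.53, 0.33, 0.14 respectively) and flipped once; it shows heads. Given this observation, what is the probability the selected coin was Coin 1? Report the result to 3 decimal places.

Posterior probability ≈ 0.256

P(heads|C1) = 0.19; P(heads|C2) = 0.84; P(heads|C3) = 0.11.
Prior × likelihood for each source: 0.53·0.19=0.1007, 0.33·0.84=0.2772, 0.14·0.11=0.01540. Summing gives P(heads) = 0.39330.
P(Coin 1 | heads) = 0.1007 / 0.39330 = 0.256.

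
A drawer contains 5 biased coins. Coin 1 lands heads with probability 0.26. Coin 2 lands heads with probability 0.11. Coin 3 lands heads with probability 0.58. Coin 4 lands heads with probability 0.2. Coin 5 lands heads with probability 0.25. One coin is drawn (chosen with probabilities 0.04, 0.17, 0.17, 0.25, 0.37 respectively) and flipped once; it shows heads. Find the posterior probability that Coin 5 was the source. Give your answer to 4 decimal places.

P(heads|C1) = 0.26; P(heads|C2) = 0.11; P(heads|C3) = 0.58; P(heads|C4) = 0.2; P(heads|C5) = 0.25.
Prior × likelihood for each source: 0.04·0.26=0.01040, 0.17·0.11=0.01870, 0.17·0.58=0.09860, 0.25·0.2=0.05000, 0.37·0.25=0.09250. Summing gives P(heads) = 0.27020.
P(Coin 5 | heads) = 0.09250 / 0.27020 = 0.3423.

Posterior probability ≈ 0.3423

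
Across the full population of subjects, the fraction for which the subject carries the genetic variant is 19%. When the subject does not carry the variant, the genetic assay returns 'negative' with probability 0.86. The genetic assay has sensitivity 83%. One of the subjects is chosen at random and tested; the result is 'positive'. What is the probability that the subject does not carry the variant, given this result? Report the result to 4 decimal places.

Write H for 'the subject carries the genetic variant'. Prior odds H:¬H = 0.19/0.81 = 0.23457. For the 'positive' outcome, the likelihood ratio is 0.83/0.14 = 5.9286.
Posterior odds = 0.23457 × 5.9286 = 1.3907, so P(H|E) = 1.3907/(1+1.3907) = 0.5817. Then P(¬H|E) = 1 − 0.5817 = 0.4183.

P(¬H | E) ≈ 0.4183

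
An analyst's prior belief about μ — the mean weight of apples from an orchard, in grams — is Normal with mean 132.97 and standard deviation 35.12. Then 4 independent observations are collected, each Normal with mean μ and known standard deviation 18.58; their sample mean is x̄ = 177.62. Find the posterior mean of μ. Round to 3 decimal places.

Posterior mean ≈ 174.700

With known σ, the Normal prior is conjugate. Weight on the data is w = (n/σ²)/(n/σ² + 1/τ₀²) = 0.0115869/(0.0115869+0.00081076) = 0.93460.
Posterior mean = w·x̄ + (1−w)·μ₀ = 0.93460·177.62 + 0.065396·132.97 = 174.700.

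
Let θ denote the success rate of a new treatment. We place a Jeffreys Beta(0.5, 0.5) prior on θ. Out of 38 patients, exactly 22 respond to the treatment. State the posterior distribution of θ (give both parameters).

Posterior: Beta(22.5, 16.5)

The binomial likelihood is conjugate to the Beta prior: with 22 successes and 16 failures, the posterior is Beta(0.5+22, 0.5+16) = Beta(22.5, 16.5).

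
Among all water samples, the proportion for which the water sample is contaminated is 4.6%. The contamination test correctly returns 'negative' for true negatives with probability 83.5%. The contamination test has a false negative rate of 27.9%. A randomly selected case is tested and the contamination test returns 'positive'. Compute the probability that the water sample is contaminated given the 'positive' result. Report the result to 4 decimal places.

P(H | E) ≈ 0.1740

Let H be the event that the water sample is contaminated. P(H) = 0.046, so P(¬H) = 0.954. With E the 'positive' result, P(E|H) = 0.721 and P(E|¬H) = 0.165.
P(E) = 0.721·0.046 + 0.165·0.954 = 0.033166 + 0.15741 = 0.19058.
By Bayes' theorem, P(H|E) = 0.033166 / 0.19058 = 0.1740.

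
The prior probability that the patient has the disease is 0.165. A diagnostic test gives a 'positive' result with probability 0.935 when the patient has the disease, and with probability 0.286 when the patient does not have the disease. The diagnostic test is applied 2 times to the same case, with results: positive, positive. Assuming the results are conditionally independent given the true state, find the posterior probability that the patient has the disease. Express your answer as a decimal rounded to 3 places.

With H the event that the patient has the disease, the joint likelihood of the observed sequence is P(data|H) = 0.935·0.935 = 0.87423 and P(data|¬H) = 0.286·0.286 = 0.081796.
Bayes: P(H|data) = 0.165·0.87423 / (0.165·0.87423 + 0.835·0.081796) = 0.14425/0.21255 = 0.6787.

Posterior P(H) ≈ 0.679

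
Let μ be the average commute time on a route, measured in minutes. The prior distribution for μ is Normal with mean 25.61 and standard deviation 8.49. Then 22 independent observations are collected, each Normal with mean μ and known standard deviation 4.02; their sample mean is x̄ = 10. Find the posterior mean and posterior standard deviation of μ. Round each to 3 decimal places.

Prior precision 1/τ₀² = 1/8.49² = 0.0138735; data precision n/σ² = 22/4.02² = 1.36135.
Posterior precision = 0.0138735 + 1.36135 = 1.37523, giving posterior SD = 1/√1.37523 = 0.853.
Posterior mean = (0.0138735·25.61 + 1.36135·10) / 1.37523 = 10.157.

Posterior mean ≈ 10.157; posterior SD ≈ 0.853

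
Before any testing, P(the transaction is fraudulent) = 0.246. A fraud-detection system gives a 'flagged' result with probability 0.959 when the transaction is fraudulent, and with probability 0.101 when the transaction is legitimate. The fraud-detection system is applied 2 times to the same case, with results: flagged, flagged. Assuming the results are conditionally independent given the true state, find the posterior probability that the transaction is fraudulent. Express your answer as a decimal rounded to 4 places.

Posterior P(H) ≈ 0.9671

Let H be the event that the transaction is fraudulent; start with P(H) = 0.246. P('flagged'|H) = 0.959, P('flagged'|¬H) = 0.101.
Update on result 1 ('flagged'): P(H) ← 0.959·0.2460 / (0.959·0.2460 + 0.101·0.7540) = 0.23591/0.31207 = 0.7560.
Update on result 2 ('flagged'): P(H) ← 0.959·0.7560 / (0.959·0.7560 + 0.101·0.2440) = 0.72498/0.74962 = 0.9671.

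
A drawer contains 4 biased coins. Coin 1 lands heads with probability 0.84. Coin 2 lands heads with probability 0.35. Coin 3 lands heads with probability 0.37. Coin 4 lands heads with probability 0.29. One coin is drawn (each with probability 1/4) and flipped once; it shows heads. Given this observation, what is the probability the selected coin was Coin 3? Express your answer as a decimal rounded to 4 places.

Posterior probability ≈ 0.2000

P(heads|C1) = 0.84; P(heads|C2) = 0.35; P(heads|C3) = 0.37; P(heads|C4) = 0.29.
Prior × likelihood for each source: 0.25·0.84=0.2100, 0.25·0.35=0.08750, 0.25·0.37=0.09250, 0.25·0.29=0.07250. Summing gives P(heads) = 0.46250.
P(Coin 3 | heads) = 0.09250 / 0.46250 = 0.2000.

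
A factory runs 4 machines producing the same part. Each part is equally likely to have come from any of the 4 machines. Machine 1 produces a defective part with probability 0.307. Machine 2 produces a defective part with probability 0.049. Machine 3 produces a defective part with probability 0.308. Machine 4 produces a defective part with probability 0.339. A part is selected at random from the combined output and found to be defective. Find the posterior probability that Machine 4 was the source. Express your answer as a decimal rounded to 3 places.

Tabulate prior·likelihood by source: [1] prior 0.25, lik 0.307, product 0.07675; [2] prior 0.25, lik 0.049, product 0.01225; [3] prior 0.25, lik 0.308, product 0.07700; [4] prior 0.25, lik 0.339, product 0.08475.
Normalizing constant = 0.25075; the posterior for Machine 4 is its product over the sum, 0.08475/0.25075 = 0.338.

Posterior probability ≈ 0.338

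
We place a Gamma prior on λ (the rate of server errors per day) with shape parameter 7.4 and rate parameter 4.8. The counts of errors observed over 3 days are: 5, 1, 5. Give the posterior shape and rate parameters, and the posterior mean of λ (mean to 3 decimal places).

The Poisson likelihood adds the total count to the shape and the number of exposure periods to the rate. Here ∑xᵢ = 11 and n = 3, so shape 7.4→18.4 and rate 4.8→7.8.
Posterior mean = shape/rate = 18.4/7.8 = 2.359.

Posterior: Gamma(shape=18.4, rate=7.8); mean ≈ 2.359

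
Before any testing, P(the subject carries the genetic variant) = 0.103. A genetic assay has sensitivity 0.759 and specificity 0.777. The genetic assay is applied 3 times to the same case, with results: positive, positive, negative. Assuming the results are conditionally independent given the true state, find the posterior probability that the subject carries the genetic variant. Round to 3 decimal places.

With H the event that the subject carries the genetic variant, the joint likelihood of the observed sequence is P(data|H) = 0.759·0.759·0.241 = 0.13884 and P(data|¬H) = 0.223·0.223·0.777 = 0.038639.
Bayes: P(H|data) = 0.103·0.13884 / (0.103·0.13884 + 0.897·0.038639) = 0.014300/0.048960 = 0.2921.

Posterior P(H) ≈ 0.292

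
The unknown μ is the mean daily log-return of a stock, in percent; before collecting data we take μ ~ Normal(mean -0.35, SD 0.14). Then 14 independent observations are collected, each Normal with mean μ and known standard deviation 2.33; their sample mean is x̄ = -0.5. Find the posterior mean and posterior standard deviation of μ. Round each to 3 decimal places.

Posterior mean ≈ -0.357; posterior SD ≈ 0.137

With known σ, the Normal prior is conjugate. Weight on the data is w = (n/σ²)/(n/σ² + 1/τ₀²) = 2.57879/(2.57879+51.0204) = 0.048112.
Posterior mean = w·x̄ + (1−w)·μ₀ = 0.048112·-0.5 + 0.95189·-0.35 = -0.357. Posterior variance = 1/(2.57879+51.0204) = 0.0186570, so SD = 0.137.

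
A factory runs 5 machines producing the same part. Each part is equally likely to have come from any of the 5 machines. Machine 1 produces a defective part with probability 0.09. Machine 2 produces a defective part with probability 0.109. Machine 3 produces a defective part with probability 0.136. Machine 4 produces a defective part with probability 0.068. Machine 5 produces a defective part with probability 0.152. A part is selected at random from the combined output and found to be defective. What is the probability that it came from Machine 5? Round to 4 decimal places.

Posterior probability ≈ 0.2739

Tabulate prior·likelihood by source: [1] prior 0.2, lik 0.09, product 0.01800; [2] prior 0.2, lik 0.109, product 0.02180; [3] prior 0.2, lik 0.136, product 0.02720; [4] prior 0.2, lik 0.068, product 0.01360; [5] prior 0.2, lik 0.152, product 0.03040.
Normalizing constant = 0.11100; the posterior for Machine 5 is its product over the sum, 0.03040/0.11100 = 0.2739.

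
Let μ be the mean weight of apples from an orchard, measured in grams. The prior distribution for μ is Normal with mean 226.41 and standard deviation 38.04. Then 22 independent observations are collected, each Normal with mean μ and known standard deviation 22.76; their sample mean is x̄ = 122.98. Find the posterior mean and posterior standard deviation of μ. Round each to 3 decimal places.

Posterior mean ≈ 124.636; posterior SD ≈ 4.813

With known σ, the Normal prior is conjugate. Weight on the data is w = (n/σ²)/(n/σ² + 1/τ₀²) = 0.0424696/(0.0424696+0.00069107) = 0.98399.
Posterior mean = w·x̄ + (1−w)·μ₀ = 0.98399·122.98 + 0.016011·226.41 = 124.636. Posterior variance = 1/(0.0424696+0.00069107) = 23.1692, so SD = 4.813.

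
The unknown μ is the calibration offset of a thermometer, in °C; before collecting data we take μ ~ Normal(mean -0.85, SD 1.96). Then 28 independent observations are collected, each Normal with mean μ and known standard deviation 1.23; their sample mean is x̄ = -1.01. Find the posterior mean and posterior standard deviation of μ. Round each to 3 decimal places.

With known σ, the Normal prior is conjugate. Weight on the data is w = (n/σ²)/(n/σ² + 1/τ₀²) = 18.5075/(18.5075+0.260308) = 0.98613.
Posterior mean = w·x̄ + (1−w)·μ₀ = 0.98613·-1.01 + 0.013870·-0.85 = -1.008. Posterior variance = 1/(18.5075+0.260308) = 0.0532827, so SD = 0.231.

Posterior mean ≈ -1.008; posterior SD ≈ 0.231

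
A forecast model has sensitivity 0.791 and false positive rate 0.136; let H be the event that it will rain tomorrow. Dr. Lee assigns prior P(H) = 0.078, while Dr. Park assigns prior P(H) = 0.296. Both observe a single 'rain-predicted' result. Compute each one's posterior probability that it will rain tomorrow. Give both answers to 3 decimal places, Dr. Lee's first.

P('+'|H) = 0.791, P('+'|¬H) = 0.136.
Dr. Lee: numerator 0.791·0.078 = 0.061698; evidence = 0.061698+0.136·0.922 = 0.18709; posterior = 0.330.
Dr. Park: numerator 0.791·0.296 = 0.23414; evidence = 0.23414+0.136·0.704 = 0.32988; posterior = 0.710.

Dr. Lee: 0.330; Dr. Park: 0.710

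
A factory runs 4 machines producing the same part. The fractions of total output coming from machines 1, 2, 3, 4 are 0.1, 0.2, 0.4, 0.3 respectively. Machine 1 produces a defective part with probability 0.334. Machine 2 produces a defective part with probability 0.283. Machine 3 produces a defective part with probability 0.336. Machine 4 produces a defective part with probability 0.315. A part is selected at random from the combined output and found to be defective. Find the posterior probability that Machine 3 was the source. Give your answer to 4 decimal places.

P(defective|M1) = 0.334; P(defective|M2) = 0.283; P(defective|M3) = 0.336; P(defective|M4) = 0.315.
Prior × likelihood for each source: 0.1·0.334=0.03340, 0.2·0.283=0.05660, 0.4·0.336=0.1344, 0.3·0.315=0.09450. Summing gives P(defective) = 0.31890.
P(Machine 3 | defective) = 0.1344 / 0.31890 = 0.4214.

Posterior probability ≈ 0.4214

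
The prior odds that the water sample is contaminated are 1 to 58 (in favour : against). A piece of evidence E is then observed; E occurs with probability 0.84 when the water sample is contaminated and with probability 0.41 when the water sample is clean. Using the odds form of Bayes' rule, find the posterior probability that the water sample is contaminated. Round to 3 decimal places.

Posterior probability ≈ 0.034

Prior odds = 1/58 = 0.017241.
Likelihood ratio for E = 0.84/0.41 = 2.0488.
Posterior odds = prior odds × LR = 0.035324.
Posterior probability = odds/(1+odds) = 0.035324/1.0353 = 0.034.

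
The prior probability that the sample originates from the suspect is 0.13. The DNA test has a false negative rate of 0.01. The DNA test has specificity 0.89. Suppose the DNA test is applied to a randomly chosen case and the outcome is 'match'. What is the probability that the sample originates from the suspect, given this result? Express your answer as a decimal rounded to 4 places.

Let H be the event that the sample originates from the suspect. P(H) = 0.13, so P(¬H) = 0.87. With E the 'match' result, P(E|H) = 0.99 and P(E|¬H) = 0.11.
P(E) = 0.99·0.13 + 0.11·0.87 = 0.12870 + 0.095700 = 0.22440.
By Bayes' theorem, P(H|E) = 0.12870 / 0.22440 = 0.5735.

P(H | E) ≈ 0.5735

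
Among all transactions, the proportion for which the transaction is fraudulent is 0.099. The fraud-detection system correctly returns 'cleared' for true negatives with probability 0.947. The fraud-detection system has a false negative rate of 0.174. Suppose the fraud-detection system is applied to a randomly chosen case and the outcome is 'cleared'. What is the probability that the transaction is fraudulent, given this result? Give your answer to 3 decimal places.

Let H be the event that the transaction is fraudulent. P(H) = 0.099, so P(¬H) = 0.901. With E the 'cleared' result, P(E|H) = 0.174 and P(E|¬H) = 0.947.
P(E) = 0.174·0.099 + 0.947·0.901 = 0.017226 + 0.85325 = 0.87047.
By Bayes' theorem, P(H|E) = 0.017226 / 0.87047 = 0.020.

P(H | E) ≈ 0.020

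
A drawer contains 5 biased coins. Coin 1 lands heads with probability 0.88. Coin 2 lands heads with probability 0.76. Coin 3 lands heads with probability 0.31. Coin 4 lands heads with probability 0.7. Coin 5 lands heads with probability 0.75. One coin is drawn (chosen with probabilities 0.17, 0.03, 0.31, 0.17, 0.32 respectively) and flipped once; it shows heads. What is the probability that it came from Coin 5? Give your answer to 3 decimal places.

Posterior probability ≈ 0.382

Tabulate prior·likelihood by source: [1] prior 0.17, lik 0.88, product 0.1496; [2] prior 0.03, lik 0.76, product 0.02280; [3] prior 0.31, lik 0.31, product 0.09610; [4] prior 0.17, lik 0.7, product 0.1190; [5] prior 0.32, lik 0.75, product 0.2400.
Normalizing constant = 0.62750; the posterior for Coin 5 is its product over the sum, 0.2400/0.62750 = 0.382.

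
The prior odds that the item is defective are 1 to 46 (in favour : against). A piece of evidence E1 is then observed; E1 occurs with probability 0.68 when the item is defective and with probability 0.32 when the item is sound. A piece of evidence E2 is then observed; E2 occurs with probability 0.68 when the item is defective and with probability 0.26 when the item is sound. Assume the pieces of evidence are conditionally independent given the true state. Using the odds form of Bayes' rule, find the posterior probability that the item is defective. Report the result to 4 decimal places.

Prior odds = 1/46 = 0.021739.
Likelihood ratio for E1 = 0.68/0.32 = 2.1250.
Likelihood ratio for E2 = 0.68/0.26 = 2.6154.
Posterior odds = prior odds × LR₁ × LR₂ = 0.12082.
Posterior probability = odds/(1+odds) = 0.12082/1.1208 = 0.1078.

Posterior probability ≈ 0.1078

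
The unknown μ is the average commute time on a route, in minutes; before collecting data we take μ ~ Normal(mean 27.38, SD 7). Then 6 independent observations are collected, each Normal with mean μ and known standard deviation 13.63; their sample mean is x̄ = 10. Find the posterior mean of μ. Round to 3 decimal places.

Posterior mean ≈ 16.730

Prior precision 1/τ₀² = 1/7² = 0.0204082; data precision n/σ² = 6/13.63² = 0.0322968.
Posterior precision = 0.0204082 + 0.0322968 = 0.0527050.
Posterior mean = (0.0204082·27.38 + 0.0322968·10) / 0.0527050 = 16.730.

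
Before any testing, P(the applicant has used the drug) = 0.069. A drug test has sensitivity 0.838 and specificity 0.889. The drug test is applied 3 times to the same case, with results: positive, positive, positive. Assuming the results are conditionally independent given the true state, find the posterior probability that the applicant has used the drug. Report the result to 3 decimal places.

Posterior P(H) ≈ 0.970

Let H be the event that the applicant has used the drug; start with P(H) = 0.069. P('positive'|H) = 0.838, P('positive'|¬H) = 0.111.
Update on result 1 ('positive'): P(H) ← 0.838·0.0690 / (0.838·0.0690 + 0.111·0.9310) = 0.057822/0.16116 = 0.3588.
Update on result 2 ('positive'): P(H) ← 0.838·0.3588 / (0.838·0.3588 + 0.111·0.6412) = 0.30066/0.37183 = 0.8086.
Update on result 3 ('positive'): P(H) ← 0.838·0.8086 / (0.838·0.8086 + 0.111·0.1914) = 0.67759/0.69884 = 0.9696.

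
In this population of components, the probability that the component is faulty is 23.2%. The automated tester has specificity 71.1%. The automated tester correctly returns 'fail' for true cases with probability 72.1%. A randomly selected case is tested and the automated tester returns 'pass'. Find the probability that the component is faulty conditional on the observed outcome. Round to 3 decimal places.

P(H | E) ≈ 0.106

Write H for 'the component is faulty'. Prior odds H:¬H = 0.232/0.768 = 0.30208. For the 'pass' outcome, the likelihood ratio is 0.279/0.711 = 0.39241.
Posterior odds = 0.30208 × 0.39241 = 0.11854, so P(H|E) = 0.11854/(1+0.11854) = 0.106.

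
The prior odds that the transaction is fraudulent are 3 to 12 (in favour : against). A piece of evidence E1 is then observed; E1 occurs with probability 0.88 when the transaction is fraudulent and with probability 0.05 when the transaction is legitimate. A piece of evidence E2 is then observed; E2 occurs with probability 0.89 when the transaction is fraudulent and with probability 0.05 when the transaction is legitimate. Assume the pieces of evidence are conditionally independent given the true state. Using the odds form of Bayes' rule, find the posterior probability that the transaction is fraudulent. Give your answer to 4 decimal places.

Posterior probability ≈ 0.9874

Prior odds = 3/12 = 0.25000. In log-odds, ln(0.25000) = -1.3863.
Add log likelihood ratios: ln(17.600) + ln(17.800) = 5.7471.
Posterior log-odds = 4.3608, so posterior odds = exp(4.3608) = 78.320. Converting, P(H|E) = 78.320/79.320 = 0.9874.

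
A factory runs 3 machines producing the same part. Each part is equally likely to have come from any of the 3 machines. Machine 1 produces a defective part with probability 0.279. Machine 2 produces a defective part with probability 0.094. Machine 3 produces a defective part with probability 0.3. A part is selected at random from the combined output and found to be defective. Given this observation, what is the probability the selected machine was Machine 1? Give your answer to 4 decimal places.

Tabulate prior·likelihood by source: [1] prior 0.333333, lik 0.279, product 0.09300; [2] prior 0.333333, lik 0.094, product 0.03133; [3] prior 0.333333, lik 0.3, product 0.1000.
Normalizing constant = 0.22433; the posterior for Machine 1 is its product over the sum, 0.09300/0.22433 = 0.4146.

Posterior probability ≈ 0.4146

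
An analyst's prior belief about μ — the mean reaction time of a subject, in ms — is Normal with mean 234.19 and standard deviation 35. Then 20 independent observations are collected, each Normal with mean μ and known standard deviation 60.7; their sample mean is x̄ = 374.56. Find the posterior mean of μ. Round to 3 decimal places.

Prior precision 1/τ₀² = 1/35² = 0.00081633; data precision n/σ² = 20/60.7² = 0.00542816.
Posterior precision = 0.00081633 + 0.00542816 = 0.00624449.
Posterior mean = (0.00081633·234.19 + 0.00542816·374.56) / 0.00624449 = 356.210.

Posterior mean ≈ 356.210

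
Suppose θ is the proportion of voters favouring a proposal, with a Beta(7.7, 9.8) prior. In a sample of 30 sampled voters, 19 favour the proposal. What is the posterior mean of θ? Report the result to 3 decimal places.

Posterior mean ≈ 0.562

The binomial likelihood is conjugate to the Beta prior: with 19 successes and 11 failures, the posterior is Beta(7.7+19, 9.8+11) = Beta(26.7, 20.8).
Posterior mean = α/(α+β) = 26.7/47.5 = 0.562.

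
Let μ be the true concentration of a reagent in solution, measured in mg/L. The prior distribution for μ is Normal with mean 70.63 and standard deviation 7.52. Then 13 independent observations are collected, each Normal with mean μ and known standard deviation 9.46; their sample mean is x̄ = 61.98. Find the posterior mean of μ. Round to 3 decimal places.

Posterior mean ≈ 62.919

Prior precision 1/τ₀² = 1/7.52² = 0.0176833; data precision n/σ² = 13/9.46² = 0.145265.
Posterior precision = 0.0176833 + 0.145265 = 0.162948.
Posterior mean = (0.0176833·70.63 + 0.145265·61.98) / 0.162948 = 62.919.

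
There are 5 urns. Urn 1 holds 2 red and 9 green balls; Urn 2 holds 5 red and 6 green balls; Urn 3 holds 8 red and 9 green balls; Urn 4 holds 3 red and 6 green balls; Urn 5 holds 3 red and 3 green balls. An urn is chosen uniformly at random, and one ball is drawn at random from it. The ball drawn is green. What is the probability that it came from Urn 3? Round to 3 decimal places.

Posterior probability ≈ 0.173

Tabulate prior·likelihood by source: [1] prior 0.2, lik 0.8182, product 0.1636; [2] prior 0.2, lik 0.5455, product 0.1091; [3] prior 0.2, lik 0.5294, product 0.1059; [4] prior 0.2, lik 0.6667, product 0.1333; [5] prior 0.2, lik 0.5, product 0.1000.
Normalizing constant = 0.61194; the posterior for Urn 3 is its product over the sum, 0.1059/0.61194 = 0.173.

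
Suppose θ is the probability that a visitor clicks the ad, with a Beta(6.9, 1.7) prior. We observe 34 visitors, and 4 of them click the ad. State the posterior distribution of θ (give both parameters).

Observing 4 successes and 30 failures updates Beta(6.9, 1.7) by adding the success and failure counts to the two shape parameters: α = 6.9+4 = 10.9, β = 1.7+30 = 31.7.

Posterior: Beta(10.9, 31.7)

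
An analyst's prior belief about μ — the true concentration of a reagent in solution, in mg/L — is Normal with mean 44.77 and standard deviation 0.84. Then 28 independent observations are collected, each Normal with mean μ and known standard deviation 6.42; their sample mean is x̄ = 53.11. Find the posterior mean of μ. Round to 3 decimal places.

Posterior mean ≈ 47.472

Prior precision 1/τ₀² = 1/0.84² = 1.41723; data precision n/σ² = 28/6.42² = 0.679341.
Posterior precision = 1.41723 + 0.679341 = 2.09657.
Posterior mean = (1.41723·44.77 + 0.679341·53.11) / 2.09657 = 47.472.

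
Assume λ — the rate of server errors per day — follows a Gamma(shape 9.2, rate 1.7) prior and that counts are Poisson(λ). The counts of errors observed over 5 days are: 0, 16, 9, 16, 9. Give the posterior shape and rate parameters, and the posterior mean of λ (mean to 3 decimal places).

Posterior: Gamma(shape=59.2, rate=6.7); mean ≈ 8.836

Total count ∑xᵢ = 50 over n = 5 days.
Gamma is conjugate to the Poisson likelihood: posterior is Gamma(shape = 9.2+50 = 59.2, rate = 1.7+5 = 6.7).
Posterior mean = shape/rate = 59.2/6.7 = 8.836.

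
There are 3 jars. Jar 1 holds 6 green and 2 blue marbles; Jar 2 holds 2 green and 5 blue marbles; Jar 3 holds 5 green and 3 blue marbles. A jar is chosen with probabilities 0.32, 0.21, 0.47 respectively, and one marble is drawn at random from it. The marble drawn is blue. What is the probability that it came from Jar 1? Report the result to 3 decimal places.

Posterior probability ≈ 0.197

P(blue|Jar 1) = 0.25; P(blue|Jar 2) = 0.7143; P(blue|Jar 3) = 0.375.
Prior × likelihood for each source: 0.32·0.25=0.08000, 0.21·0.7143=0.1500, 0.47·0.375=0.1762. Summing gives P(blue) = 0.40625.
P(Jar 1 | blue) = 0.08000 / 0.40625 = 0.197.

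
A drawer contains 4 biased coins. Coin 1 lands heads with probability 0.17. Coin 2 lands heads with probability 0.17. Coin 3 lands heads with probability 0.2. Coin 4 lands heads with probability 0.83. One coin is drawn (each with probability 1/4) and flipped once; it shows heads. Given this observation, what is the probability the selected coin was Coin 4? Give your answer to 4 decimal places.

Posterior probability ≈ 0.6058

Tabulate prior·likelihood by source: [1] prior 0.25, lik 0.17, product 0.04250; [2] prior 0.25, lik 0.17, product 0.04250; [3] prior 0.25, lik 0.2, product 0.05000; [4] prior 0.25, lik 0.83, product 0.2075.
Normalizing constant = 0.34250; the posterior for Coin 4 is its product over the sum, 0.2075/0.34250 = 0.6058.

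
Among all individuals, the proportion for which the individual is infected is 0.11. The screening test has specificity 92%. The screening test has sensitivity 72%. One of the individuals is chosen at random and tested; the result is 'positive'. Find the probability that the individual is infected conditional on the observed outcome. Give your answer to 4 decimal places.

Let H be the event that the individual is infected. P(H) = 0.11, so P(¬H) = 0.89. With E the 'positive' result, P(E|H) = 0.72 and P(E|¬H) = 0.08.
P(E) = 0.72·0.11 + 0.08·0.89 = 0.079200 + 0.071200 = 0.15040.
By Bayes' theorem, P(H|E) = 0.079200 / 0.15040 = 0.5266.

P(H | E) ≈ 0.5266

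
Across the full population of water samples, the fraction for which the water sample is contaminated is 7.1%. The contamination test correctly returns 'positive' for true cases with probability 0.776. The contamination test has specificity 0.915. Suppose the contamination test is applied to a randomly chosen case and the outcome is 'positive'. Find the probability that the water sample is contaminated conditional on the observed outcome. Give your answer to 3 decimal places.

P(H | E) ≈ 0.411

Let H be the event that the water sample is contaminated. P(H) = 0.071, so P(¬H) = 0.929. With E the 'positive' result, P(E|H) = 0.776 and P(E|¬H) = 0.085.
P(E) = 0.776·0.071 + 0.085·0.929 = 0.055096 + 0.078965 = 0.13406.
By Bayes' theorem, P(H|E) = 0.055096 / 0.13406 = 0.411.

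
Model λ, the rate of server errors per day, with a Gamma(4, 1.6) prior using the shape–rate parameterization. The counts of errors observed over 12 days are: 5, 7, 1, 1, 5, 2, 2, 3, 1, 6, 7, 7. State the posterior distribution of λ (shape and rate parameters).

Posterior: Gamma(shape=51, rate=13.6)

The Poisson likelihood adds the total count to the shape and the number of exposure periods to the rate. Here ∑xᵢ = 47 and n = 12, so shape 4→51 and rate 1.6→13.6.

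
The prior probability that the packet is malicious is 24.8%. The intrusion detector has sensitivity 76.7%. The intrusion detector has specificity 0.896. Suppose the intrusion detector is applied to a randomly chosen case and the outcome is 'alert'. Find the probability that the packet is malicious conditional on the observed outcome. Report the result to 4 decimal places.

P(H | E) ≈ 0.7086

Let H be the event that the packet is malicious. P(H) = 0.248, so P(¬H) = 0.752. With E the 'alert' result, P(E|H) = 0.767 and P(E|¬H) = 0.104.
P(E) = 0.767·0.248 + 0.104·0.752 = 0.19022 + 0.078208 = 0.26842.
By Bayes' theorem, P(H|E) = 0.19022 / 0.26842 = 0.7086.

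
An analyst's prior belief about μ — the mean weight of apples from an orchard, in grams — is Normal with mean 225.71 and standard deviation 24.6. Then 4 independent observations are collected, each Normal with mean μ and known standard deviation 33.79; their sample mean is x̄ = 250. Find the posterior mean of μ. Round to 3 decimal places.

With known σ, the Normal prior is conjugate. Weight on the data is w = (n/σ²)/(n/σ² + 1/τ₀²) = 0.00350335/(0.00350335+0.00165246) = 0.67950.
Posterior mean = w·x̄ + (1−w)·μ₀ = 0.67950·250 + 0.32050·225.71 = 242.215.

Posterior mean ≈ 242.215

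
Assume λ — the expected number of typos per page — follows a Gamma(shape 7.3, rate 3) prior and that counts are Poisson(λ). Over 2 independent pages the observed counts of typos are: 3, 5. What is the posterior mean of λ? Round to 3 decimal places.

Total count ∑xᵢ = 8 over n = 2 pages.
Gamma is conjugate to the Poisson likelihood: posterior is Gamma(shape = 7.3+8 = 15.3, rate = 3+2 = 5).
E[λ | data] = 15.3/5 = 3.060.

Posterior mean ≈ 3.060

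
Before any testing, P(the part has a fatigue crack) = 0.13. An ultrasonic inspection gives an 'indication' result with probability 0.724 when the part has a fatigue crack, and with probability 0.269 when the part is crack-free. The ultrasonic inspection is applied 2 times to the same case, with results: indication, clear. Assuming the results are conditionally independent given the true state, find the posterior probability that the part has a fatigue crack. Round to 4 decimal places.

Posterior P(H) ≈ 0.1318

Let H be the event that the part has a fatigue crack; start with P(H) = 0.13. P('indication'|H) = 0.724, P('indication'|¬H) = 0.269.
Update on result 1 ('indication'): P(H) ← 0.724·0.1300 / (0.724·0.1300 + 0.269·0.8700) = 0.094120/0.32815 = 0.2868.
Update on result 2 ('clear'): P(H) ← 0.276·0.2868 / (0.276·0.2868 + 0.731·0.7132) = 0.079162/0.60050 = 0.1318.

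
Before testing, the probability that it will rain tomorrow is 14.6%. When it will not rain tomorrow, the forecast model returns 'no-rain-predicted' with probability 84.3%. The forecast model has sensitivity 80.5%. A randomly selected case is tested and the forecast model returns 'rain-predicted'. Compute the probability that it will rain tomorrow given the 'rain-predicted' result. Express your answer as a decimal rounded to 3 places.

P(H | E) ≈ 0.467

Let H be the event that it will rain tomorrow. P(H) = 0.146, so P(¬H) = 0.854. With E the 'rain-predicted' result, P(E|H) = 0.805 and P(E|¬H) = 0.157.
P(E) = 0.805·0.146 + 0.157·0.854 = 0.11753 + 0.13408 = 0.25161.
By Bayes' theorem, P(H|E) = 0.11753 / 0.25161 = 0.467.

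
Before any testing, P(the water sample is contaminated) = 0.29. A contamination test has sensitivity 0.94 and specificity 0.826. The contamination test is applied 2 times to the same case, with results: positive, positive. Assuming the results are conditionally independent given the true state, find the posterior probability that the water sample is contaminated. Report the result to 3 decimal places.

Posterior P(H) ≈ 0.923

Let H be the event that the water sample is contaminated; start with P(H) = 0.29. P('positive'|H) = 0.94, P('positive'|¬H) = 0.174.
Update on result 1 ('positive'): P(H) ← 0.94·0.2900 / (0.94·0.2900 + 0.174·0.7100) = 0.27260/0.39614 = 0.6881.
Update on result 2 ('positive'): P(H) ← 0.94·0.6881 / (0.94·0.6881 + 0.174·0.3119) = 0.64685/0.70112 = 0.9226.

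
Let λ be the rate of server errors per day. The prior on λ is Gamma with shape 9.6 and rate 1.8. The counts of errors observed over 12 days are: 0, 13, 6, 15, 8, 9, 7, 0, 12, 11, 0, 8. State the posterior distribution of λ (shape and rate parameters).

Posterior: Gamma(shape=98.6, rate=13.8)

The Poisson likelihood adds the total count to the shape and the number of exposure periods to the rate. Here ∑xᵢ = 89 and n = 12, so shape 9.6→98.6 and rate 1.8→13.8.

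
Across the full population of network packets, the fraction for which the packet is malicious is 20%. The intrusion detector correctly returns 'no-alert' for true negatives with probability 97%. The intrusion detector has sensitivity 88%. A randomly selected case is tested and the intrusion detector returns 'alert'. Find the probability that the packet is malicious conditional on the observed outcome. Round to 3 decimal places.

Write H for 'the packet is malicious'. Prior odds H:¬H = 0.2/0.8 = 0.25000. For the 'alert' outcome, the likelihood ratio is 0.88/0.03 = 29.333.
Posterior odds = 0.25000 × 29.333 = 7.3333, so P(H|E) = 7.3333/(1+7.3333) = 0.880.

P(H | E) ≈ 0.880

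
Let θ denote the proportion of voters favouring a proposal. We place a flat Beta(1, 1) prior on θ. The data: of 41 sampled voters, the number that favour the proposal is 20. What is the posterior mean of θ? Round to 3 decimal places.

The binomial likelihood is conjugate to the Beta prior: with 20 successes and 21 failures, the posterior is Beta(1+20, 1+21) = Beta(21, 22).
E[θ | data] = 21/(21+22) = 0.488.

Posterior mean ≈ 0.488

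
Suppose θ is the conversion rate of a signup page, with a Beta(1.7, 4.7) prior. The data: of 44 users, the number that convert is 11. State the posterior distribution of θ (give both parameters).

Observing 11 successes and 33 failures updates Beta(1.7, 4.7) by adding the success and failure counts to the two shape parameters: α = 1.7+11 = 12.7, β = 4.7+33 = 37.7.

Posterior: Beta(12.7, 37.7)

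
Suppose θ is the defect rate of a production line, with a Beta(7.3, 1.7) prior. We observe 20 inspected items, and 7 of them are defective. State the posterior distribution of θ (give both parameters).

Posterior: Beta(14.3, 14.7)

Observing 7 successes and 13 failures updates Beta(7.3, 1.7) by adding the success and failure counts to the two shape parameters: α = 7.3+7 = 14.3, β = 1.7+13 = 14.7.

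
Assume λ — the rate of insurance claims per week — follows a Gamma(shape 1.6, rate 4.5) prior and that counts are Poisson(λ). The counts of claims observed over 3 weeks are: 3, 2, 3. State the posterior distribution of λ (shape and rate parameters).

The Poisson likelihood adds the total count to the shape and the number of exposure periods to the rate. Here ∑xᵢ = 8 and n = 3, so shape 1.6→9.6 and rate 4.5→7.5.

Posterior: Gamma(shape=9.6, rate=7.5)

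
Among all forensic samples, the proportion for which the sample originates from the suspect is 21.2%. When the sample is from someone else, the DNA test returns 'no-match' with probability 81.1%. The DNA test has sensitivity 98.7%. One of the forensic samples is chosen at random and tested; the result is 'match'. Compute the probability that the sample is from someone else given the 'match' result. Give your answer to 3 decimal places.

P(¬H | E) ≈ 0.416

Write H for 'the sample originates from the suspect'. Prior odds H:¬H = 0.212/0.788 = 0.26904. For the 'match' outcome, the likelihood ratio is 0.987/0.189 = 5.2222.
Posterior odds = 0.26904 × 5.2222 = 1.4050, so P(H|E) = 1.4050/(1+1.4050) = 0.584. Then P(¬H|E) = 1 − 0.584 = 0.416.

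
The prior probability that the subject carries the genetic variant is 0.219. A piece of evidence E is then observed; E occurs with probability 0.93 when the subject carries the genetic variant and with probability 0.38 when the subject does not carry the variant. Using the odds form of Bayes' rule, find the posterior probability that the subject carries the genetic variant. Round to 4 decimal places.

Prior odds = 0.219/(1−0.219) = 0.28041. In log-odds, ln(0.28041) = -1.2715.
Add log likelihood ratio: ln(2.4474) = 0.89501.
Posterior log-odds = -0.37649, so posterior odds = exp(-0.37649) = 0.68627. Converting, P(H|E) = 0.68627/1.6863 = 0.4070.

Posterior probability ≈ 0.4070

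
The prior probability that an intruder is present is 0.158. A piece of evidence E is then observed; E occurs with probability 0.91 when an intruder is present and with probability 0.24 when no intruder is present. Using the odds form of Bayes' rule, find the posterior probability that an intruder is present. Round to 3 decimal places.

Prior odds = 0.158/(1−0.158) = 0.18765. In log-odds, ln(0.18765) = -1.6732.
Add log likelihood ratio: ln(3.7917) = 1.3328.
Posterior log-odds = -0.34038, so posterior odds = exp(-0.34038) = 0.71150. Converting, P(H|E) = 0.71150/1.7115 = 0.416.

Posterior probability ≈ 0.416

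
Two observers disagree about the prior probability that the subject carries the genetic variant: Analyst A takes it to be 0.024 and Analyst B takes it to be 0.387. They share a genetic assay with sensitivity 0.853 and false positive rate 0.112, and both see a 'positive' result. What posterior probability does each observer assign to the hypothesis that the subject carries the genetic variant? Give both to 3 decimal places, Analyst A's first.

The likelihood ratio for a 'positive' result is 0.853/0.112 = 7.6161.
Analyst A: prior odds 0.024/0.976 = 0.024590; posterior odds 0.18728; posterior probability 0.158.
Analyst B: prior odds 0.387/0.613 = 0.63132; posterior odds 4.8082; posterior probability 0.828.

Analyst A: 0.158; Analyst B: 0.828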